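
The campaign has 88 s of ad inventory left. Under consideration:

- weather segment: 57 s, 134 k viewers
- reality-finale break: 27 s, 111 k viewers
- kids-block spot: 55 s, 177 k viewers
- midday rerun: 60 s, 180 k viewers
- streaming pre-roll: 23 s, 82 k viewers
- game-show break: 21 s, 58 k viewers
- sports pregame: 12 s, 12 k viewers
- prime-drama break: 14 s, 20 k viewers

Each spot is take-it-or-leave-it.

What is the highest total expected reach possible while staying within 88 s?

Filling by ratio: reality-finale break + streaming pre-roll + game-show break + prime-drama break for 271, with 3 s left unused.
Dropping streaming pre-roll and game-show break and prime-drama break frees 58 s; slotting in midday rerun (60 s) lifts the total to 291 at 87 s.
Next best is reality-finale break + kids-block spot at 288 (82 s) — short by 3.

291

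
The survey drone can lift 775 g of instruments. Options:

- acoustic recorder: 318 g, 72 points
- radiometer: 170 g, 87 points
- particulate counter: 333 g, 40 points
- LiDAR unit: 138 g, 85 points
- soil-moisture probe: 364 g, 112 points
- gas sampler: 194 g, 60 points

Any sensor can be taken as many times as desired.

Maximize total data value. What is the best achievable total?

By data value per g: LiDAR unit 0.62, radiometer 0.51, gas sampler 0.31, soil-moisture probe 0.31 lead.
Greedy by ratio would take 5×LiDAR unit: 690 g used, total 425.
The 276 g tied up in 2×LiDAR unit is better spent on 2×radiometer — total rises to 429 (754 g).
Nothing else within 775 g beats 429.

429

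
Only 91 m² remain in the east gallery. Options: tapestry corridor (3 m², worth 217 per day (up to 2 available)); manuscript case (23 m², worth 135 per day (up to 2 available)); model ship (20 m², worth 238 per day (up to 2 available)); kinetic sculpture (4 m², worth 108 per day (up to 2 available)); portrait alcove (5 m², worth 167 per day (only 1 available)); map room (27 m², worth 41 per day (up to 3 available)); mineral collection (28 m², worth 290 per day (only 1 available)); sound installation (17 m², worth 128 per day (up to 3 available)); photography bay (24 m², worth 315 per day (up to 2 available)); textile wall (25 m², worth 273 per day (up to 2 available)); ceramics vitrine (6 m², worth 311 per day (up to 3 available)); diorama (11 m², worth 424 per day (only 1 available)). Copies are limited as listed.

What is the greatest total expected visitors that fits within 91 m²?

Ranking by ratio (expected visitors/m²): tapestry corridor 72.33, ceramics vitrine 51.83, diorama 38.55, portrait alcove 33.40.
The ratio heuristic lands on 2×tapestry corridor + 2×kinetic sculpture + portrait alcove + sound installation + photography bay + 3×ceramics vitrine + diorama (2617) but leaves 2 m² idle.
The 41 m² tied up in sound installation and photography bay is better spent on 2×model ship — total rises to 2650 (88 m²).
The spare 3 m² is too small for any remaining exhibit, and no exchange beats 2650.

2650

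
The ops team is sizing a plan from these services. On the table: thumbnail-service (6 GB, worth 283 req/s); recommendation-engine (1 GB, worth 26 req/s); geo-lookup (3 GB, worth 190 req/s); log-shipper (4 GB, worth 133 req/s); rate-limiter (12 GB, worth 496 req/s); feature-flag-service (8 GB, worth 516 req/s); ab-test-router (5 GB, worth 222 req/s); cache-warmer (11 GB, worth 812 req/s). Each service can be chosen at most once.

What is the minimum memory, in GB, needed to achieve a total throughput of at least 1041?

17

Look for the lowest-memory combination reaching 1041.
Taking thumbnail-service + cache-warmer gives 1095 (≥ 1041) for 17 GB.
Any bundle with less than 17 GB falls short of 1041.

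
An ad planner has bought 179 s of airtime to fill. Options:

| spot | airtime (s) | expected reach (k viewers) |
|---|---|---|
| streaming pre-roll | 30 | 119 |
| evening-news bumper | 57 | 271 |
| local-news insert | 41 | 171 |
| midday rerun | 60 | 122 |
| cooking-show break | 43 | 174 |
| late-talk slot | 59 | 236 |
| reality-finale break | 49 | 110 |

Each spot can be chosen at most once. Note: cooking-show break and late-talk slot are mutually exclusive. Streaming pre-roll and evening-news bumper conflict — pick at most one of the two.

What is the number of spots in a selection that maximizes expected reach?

3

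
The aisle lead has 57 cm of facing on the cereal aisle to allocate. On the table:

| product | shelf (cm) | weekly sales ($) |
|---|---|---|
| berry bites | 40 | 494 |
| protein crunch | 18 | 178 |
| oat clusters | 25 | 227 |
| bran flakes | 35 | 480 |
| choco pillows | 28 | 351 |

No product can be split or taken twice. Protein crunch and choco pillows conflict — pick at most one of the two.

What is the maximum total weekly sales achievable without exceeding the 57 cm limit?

The ratio ordering already packs tightly: protein crunch + bran flakes, 53 cm, 658.
An exhaustive check of the 32 subsets confirms 658.

658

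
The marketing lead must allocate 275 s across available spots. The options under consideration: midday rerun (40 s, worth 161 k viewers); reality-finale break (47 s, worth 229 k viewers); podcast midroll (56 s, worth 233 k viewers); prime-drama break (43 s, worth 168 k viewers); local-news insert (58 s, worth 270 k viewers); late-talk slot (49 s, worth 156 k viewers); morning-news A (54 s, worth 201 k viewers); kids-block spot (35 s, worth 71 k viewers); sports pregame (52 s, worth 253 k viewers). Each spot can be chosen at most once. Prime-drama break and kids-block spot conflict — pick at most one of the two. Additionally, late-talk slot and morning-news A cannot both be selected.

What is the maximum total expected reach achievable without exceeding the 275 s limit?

1186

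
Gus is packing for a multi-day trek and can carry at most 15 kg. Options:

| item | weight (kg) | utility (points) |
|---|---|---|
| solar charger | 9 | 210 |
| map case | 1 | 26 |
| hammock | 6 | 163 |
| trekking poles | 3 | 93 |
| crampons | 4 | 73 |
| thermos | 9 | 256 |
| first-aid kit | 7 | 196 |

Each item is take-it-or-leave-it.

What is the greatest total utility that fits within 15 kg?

Filling by ratio: map case + trekking poles + thermos for 375, with 2 kg left unused.
Replace map case and trekking poles with hammock: the trade gains 44 net, giving 419 at 15 kg.
Next best is map case + trekking poles + crampons + first-aid kit at 388 (15 kg) — short by 31.

419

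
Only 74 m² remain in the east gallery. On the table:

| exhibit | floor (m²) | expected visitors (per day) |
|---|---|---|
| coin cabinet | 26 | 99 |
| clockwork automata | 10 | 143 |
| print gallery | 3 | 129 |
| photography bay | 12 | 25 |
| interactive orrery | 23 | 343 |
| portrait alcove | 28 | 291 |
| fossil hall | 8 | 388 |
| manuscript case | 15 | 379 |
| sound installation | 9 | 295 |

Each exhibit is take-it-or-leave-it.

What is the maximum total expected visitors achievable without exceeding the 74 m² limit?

1677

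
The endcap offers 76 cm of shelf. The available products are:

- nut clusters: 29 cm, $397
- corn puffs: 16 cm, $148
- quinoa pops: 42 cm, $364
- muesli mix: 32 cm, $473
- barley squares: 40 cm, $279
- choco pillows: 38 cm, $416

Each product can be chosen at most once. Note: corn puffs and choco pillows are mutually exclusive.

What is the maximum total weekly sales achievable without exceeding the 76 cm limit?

889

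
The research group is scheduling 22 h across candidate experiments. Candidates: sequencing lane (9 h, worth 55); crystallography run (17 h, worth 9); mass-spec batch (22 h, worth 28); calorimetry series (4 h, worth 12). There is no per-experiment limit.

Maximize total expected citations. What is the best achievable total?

122

Best packing: 2×sequencing lane + calorimetry series — 22 h, 122 total.
That's the maximum — no swap from here does better than 122.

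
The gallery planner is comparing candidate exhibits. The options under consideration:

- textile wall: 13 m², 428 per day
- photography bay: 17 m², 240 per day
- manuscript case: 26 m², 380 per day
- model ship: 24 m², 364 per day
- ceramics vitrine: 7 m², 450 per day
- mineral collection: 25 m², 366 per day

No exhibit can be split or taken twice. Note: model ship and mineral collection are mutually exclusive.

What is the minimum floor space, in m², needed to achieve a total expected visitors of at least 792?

Need the lightest bundle worth ≥ 792.
textile wall + ceramics vitrine reaches 878 using 20 m².
Below 20 m² the best achievable stays under 792.

20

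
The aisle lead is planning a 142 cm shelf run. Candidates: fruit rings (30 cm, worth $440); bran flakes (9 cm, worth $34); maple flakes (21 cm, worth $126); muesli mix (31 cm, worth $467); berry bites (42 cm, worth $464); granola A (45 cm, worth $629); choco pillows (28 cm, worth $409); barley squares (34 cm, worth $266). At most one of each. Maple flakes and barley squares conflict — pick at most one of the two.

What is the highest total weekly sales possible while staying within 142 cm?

1945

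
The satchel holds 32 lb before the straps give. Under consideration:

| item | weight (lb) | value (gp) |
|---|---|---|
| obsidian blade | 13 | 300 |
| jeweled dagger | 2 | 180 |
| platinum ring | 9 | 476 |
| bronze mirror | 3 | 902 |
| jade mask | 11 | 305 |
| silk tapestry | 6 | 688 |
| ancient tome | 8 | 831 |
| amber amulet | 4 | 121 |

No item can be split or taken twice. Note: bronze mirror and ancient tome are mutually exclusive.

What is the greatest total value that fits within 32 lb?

2551

By value per lb: bronze mirror 300.67, silk tapestry 114.67, ancient tome 103.88 lead.
Taking jeweled dagger + platinum ring + bronze mirror + jade mask + silk tapestry: 31 lb used, 2551 in value.
No other feasible combination exceeds 2551.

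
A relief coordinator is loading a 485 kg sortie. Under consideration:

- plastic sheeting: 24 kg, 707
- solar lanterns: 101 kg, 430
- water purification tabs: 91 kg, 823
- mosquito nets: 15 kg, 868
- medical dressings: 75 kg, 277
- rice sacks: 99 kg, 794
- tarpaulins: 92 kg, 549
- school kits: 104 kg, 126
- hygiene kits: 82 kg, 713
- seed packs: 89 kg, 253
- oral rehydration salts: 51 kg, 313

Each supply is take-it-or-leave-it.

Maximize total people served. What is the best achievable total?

Best packing: plastic sheeting + water purification tabs + mosquito nets + rice sacks + tarpaulins + hygiene kits + oral rehydration salts — 454 kg, 4767 total.
Runner-up plastic sheeting + water purification tabs + mosquito nets + medical dressings + rice sacks + tarpaulins + hygiene kits tops out at 4731.

4767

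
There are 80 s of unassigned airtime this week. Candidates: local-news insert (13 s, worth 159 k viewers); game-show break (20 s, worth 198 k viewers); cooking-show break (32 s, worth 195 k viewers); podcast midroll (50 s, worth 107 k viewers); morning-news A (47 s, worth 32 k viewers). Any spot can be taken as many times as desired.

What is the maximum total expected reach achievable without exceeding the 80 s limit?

954

Best packing: 6×local-news insert — 78 s, 954 total.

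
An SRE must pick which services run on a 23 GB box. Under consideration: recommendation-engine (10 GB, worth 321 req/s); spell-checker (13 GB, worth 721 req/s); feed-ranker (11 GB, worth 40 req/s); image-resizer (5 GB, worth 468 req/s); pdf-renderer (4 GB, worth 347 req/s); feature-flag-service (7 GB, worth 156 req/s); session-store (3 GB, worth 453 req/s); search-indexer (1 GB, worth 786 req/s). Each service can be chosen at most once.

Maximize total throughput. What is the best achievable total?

2428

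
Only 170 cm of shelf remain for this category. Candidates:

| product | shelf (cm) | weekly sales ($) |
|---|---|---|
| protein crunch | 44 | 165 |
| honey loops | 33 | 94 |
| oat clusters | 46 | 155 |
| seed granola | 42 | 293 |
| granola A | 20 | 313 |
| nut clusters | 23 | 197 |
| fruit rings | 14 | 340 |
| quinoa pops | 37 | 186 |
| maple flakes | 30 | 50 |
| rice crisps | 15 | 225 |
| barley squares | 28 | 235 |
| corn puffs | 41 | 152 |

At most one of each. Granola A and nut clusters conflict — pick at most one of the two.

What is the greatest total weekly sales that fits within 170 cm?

1592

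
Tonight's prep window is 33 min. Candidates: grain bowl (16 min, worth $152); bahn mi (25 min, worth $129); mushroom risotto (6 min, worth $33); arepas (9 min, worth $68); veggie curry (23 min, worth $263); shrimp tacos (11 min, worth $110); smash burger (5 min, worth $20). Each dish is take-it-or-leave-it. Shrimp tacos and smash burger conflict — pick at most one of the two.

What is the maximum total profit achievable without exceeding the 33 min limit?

Ranking by ratio (profit/min): veggie curry 11.43, shrimp tacos 10.00, grain bowl 9.50, arepas 7.56.
The ratio ordering already packs tightly: arepas + veggie curry, 32 min, 331.

331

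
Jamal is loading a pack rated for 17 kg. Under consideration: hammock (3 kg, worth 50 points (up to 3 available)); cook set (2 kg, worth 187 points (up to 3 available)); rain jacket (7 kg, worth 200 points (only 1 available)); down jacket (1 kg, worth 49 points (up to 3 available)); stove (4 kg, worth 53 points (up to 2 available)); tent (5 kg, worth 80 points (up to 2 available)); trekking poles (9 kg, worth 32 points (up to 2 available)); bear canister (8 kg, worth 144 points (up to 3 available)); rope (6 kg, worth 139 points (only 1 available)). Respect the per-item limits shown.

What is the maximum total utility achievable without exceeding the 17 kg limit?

908

By utility per kg: cook set 93.50, down jacket 49.00, rain jacket 28.57 lead.
The ratio ordering already packs tightly: 3×cook set + rain jacket + 3×down jacket, 16 kg, 908.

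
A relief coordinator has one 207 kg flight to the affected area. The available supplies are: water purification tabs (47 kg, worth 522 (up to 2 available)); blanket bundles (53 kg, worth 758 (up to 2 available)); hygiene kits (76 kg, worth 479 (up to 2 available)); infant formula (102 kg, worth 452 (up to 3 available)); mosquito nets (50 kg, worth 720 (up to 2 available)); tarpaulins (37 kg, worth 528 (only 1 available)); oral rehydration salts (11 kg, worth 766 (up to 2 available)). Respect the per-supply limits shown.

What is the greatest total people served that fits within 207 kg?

4022

A density-first pass picks blanket bundles + 2×mosquito nets + 2×oral rehydration salts — 3730 at 175 kg.
Dropping blanket bundles frees 53 kg; slotting in water purification tabs + tarpaulins (84 kg) lifts the total to 4022 at 206 kg.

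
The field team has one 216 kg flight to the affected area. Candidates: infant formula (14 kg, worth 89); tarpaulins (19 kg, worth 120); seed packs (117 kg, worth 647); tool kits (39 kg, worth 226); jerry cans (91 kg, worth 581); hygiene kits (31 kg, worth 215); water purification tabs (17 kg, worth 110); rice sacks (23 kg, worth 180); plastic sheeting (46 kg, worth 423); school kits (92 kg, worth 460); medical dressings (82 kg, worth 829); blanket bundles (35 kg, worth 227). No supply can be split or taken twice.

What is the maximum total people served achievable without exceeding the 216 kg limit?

1856

The ratio heuristic lands on infant formula + hygiene kits + water purification tabs + rice sacks + plastic sheeting + medical dressings (1846) but leaves 3 kg idle.
Dropping water purification tabs frees 17 kg; slotting in tarpaulins (19 kg) lifts the total to 1856 at 215 kg.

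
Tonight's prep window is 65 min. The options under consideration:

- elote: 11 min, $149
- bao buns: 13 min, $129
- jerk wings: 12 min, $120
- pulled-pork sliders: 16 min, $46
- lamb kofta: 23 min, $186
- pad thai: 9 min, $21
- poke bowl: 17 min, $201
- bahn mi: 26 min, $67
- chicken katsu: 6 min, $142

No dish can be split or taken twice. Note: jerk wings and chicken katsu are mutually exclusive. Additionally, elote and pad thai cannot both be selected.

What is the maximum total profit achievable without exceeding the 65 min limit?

Taking elote + lamb kofta + poke bowl + chicken katsu: 57 min used, 678 in profit.
Nothing else feasible within 65 min beats 678.

678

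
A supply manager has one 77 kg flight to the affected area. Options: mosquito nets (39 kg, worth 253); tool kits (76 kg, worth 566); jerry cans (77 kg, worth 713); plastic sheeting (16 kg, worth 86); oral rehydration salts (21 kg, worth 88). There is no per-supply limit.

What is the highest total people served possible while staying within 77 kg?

713

Ranking by ratio (people served/kg): jerry cans 9.26, tool kits 7.45, mosquito nets 6.49.
Best packing: jerry cans — 77 kg, 713 total.
No other feasible combination exceeds 713.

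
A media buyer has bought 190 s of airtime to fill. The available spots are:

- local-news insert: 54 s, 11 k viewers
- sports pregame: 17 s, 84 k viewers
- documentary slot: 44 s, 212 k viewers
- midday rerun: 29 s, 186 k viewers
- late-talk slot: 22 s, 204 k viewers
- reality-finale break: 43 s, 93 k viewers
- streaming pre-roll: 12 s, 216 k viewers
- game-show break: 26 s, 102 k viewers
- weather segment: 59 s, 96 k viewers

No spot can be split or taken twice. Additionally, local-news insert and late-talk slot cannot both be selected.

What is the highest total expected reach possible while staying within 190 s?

1013

Density check — streaming pre-roll 18.00, late-talk slot 9.27, midday rerun 6.41 are the best per s.
A density-first pass picks sports pregame + documentary slot + midday rerun + late-talk slot + streaming pre-roll + game-show break — 1004 at 150 s.
The 17 s tied up in sports pregame is better spent on reality-finale break — total rises to 1013 (176 s).
The closest alternative, sports pregame + documentary slot + midday rerun + late-talk slot + streaming pre-roll + game-show break, reaches only 1004.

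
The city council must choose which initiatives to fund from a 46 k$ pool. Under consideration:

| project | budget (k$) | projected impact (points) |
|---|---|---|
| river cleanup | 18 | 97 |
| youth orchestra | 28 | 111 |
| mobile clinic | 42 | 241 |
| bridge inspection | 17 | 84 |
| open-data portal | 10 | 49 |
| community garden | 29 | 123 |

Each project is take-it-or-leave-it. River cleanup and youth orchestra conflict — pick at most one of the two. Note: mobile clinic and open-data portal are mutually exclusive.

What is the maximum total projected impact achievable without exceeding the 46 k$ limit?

241

By projected impact per k$: mobile clinic 5.74, river cleanup 5.39, bridge inspection 4.94, open-data portal 4.90 lead.
Mobile clinic uses 42 of the 46 k$ and totals 241.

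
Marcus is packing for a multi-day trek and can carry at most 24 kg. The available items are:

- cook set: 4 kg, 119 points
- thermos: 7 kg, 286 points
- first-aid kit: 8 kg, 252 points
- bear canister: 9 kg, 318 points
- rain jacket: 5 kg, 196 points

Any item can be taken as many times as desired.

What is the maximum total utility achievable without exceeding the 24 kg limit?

Density check — thermos 40.86, rain jacket 39.20, bear canister 35.33 are the best per kg.
The ratio heuristic lands on 3×thermos (858) but leaves 3 kg idle.
Replace thermos with 2×rain jacket: the trade gains 106 net, giving 964 at 24 kg.

964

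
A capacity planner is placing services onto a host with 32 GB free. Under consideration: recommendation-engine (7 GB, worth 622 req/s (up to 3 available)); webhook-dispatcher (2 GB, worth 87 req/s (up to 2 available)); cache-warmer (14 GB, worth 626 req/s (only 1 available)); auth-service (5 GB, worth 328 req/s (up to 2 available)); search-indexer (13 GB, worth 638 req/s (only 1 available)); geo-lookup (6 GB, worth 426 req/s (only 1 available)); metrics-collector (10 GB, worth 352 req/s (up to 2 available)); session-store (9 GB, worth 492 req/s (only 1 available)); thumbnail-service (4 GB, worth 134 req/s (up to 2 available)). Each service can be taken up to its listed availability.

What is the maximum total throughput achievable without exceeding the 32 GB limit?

2620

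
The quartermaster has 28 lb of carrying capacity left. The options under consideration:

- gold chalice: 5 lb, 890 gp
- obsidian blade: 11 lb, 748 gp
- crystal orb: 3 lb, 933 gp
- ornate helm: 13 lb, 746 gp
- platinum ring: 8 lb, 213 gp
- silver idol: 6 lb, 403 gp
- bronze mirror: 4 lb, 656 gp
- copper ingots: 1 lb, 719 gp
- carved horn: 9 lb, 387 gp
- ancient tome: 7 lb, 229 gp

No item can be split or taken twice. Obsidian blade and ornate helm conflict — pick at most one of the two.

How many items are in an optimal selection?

6

The maximum value within 28 lb is 3988.
One optimal bundle: gold chalice + crystal orb + silver idol + bronze mirror + copper ingots + carved horn (28 lb).
Every optimal selection uses 6 items.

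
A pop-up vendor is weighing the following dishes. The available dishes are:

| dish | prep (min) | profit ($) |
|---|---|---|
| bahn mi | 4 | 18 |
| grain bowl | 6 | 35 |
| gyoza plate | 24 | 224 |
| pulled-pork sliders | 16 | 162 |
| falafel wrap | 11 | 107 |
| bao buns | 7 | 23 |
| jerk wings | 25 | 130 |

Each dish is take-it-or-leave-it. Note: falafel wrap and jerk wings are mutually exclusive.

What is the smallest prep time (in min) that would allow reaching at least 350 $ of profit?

Need the lightest bundle worth ≥ 350.
Taking gyoza plate + pulled-pork sliders gives 386 (≥ 350) for 40 min.
Any bundle with less than 40 min falls short of 350.

40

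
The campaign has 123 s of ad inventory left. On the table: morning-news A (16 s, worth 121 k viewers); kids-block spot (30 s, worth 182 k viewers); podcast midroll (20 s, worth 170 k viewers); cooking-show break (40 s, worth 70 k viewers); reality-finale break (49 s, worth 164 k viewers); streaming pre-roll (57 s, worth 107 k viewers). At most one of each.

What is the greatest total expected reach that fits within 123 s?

Ranking by ratio (expected reach/s): podcast midroll 8.50, morning-news A 7.56, kids-block spot 6.07, reality-finale break 3.35.
Taking morning-news A + kids-block spot + podcast midroll + reality-finale break: 115 s used, 637 in expected reach.

637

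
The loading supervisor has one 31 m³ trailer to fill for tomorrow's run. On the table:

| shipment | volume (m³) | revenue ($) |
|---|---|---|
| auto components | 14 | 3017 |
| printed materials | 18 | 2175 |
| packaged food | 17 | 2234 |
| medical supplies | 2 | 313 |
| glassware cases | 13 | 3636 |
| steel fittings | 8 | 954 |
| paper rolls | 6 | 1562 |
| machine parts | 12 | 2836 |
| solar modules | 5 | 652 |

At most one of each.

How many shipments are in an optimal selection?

Optimal total is 8034.
glassware cases + paper rolls + machine parts hits 8034 at 31 m³.
Any selection reaching 8034 contains exactly 3 shipments.

3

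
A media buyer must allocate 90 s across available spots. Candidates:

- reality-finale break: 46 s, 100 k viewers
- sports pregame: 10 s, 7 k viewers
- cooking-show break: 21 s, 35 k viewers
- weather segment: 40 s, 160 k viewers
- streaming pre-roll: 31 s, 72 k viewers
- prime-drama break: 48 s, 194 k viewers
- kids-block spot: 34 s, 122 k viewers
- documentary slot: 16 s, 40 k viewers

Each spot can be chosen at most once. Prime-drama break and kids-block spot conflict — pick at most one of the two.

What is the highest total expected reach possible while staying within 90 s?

Density check — prime-drama break 4.04, weather segment 4.00, kids-block spot 3.59, documentary slot 2.50 are the best per s.
Taking weather segment + prime-drama break: 88 s used, 354 in expected reach.
Next best is weather segment + kids-block spot + documentary slot at 322 (90 s) — short by 32.

354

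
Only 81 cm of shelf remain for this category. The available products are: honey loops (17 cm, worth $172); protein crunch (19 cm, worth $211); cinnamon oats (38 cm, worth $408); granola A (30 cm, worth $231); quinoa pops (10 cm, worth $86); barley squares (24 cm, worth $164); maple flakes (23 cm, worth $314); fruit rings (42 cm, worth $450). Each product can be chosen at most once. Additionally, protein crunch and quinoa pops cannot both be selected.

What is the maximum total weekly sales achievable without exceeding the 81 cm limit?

Density check — maple flakes 13.65, protein crunch 11.11, cinnamon oats 10.74 are the best per cm.
Best packing: protein crunch + cinnamon oats + maple flakes — 80 cm, 933 total.
The closest alternative, honey loops + cinnamon oats + maple flakes, reaches only 894.

933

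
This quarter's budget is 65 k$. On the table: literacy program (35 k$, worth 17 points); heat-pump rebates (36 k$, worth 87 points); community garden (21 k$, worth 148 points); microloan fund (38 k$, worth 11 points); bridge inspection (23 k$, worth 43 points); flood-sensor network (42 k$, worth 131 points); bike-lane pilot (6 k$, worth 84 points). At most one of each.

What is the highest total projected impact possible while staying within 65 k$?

319

Density check — bike-lane pilot 14.00, community garden 7.05, flood-sensor network 3.12 are the best per k$.
Best packing: heat-pump rebates + community garden + bike-lane pilot — 63 k$, 319 total.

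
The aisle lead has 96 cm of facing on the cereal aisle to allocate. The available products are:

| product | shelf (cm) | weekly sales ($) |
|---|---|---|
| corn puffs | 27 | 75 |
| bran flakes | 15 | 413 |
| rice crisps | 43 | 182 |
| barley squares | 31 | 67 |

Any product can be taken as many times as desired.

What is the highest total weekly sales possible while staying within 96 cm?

2478

Density check — bran flakes 27.53, rice crisps 4.23, corn puffs 2.78 are the best per cm.
The ratio ordering already packs tightly: 6×bran flakes, 90 cm, 2478.
Every other selection either busts 96 cm or fails to beat 2478.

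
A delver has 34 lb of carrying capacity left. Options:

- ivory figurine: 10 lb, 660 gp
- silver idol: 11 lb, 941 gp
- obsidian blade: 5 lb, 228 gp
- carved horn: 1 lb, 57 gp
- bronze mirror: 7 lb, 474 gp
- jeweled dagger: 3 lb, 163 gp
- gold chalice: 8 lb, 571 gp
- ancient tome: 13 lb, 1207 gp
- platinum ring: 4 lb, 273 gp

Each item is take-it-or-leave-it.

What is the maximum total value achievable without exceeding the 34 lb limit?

2808

By value per lb: ancient tome 92.85, silver idol 85.55, gold chalice 71.38, platinum ring 68.25 lead.
Greedy by ratio would take silver idol + carved horn + gold chalice + ancient tome: 33 lb used, total 2776.
The 9 lb tied up in carved horn and gold chalice is better spent on ivory figurine — total rises to 2808 (34 lb).
No other feasible combination exceeds 2808.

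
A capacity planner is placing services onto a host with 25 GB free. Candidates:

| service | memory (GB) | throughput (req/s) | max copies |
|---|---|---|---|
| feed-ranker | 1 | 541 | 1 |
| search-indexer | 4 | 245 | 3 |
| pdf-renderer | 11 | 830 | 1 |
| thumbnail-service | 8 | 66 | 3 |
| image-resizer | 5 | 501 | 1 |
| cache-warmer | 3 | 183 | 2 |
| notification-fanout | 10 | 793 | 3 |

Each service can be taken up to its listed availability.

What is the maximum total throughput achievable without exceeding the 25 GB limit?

Ranking by ratio (throughput/GB): feed-ranker 541.00, image-resizer 100.20, notification-fanout 79.30, pdf-renderer 75.45.
A density-first pass picks feed-ranker + 2×search-indexer + image-resizer + notification-fanout — 2325 at 24 GB.
Replace search-indexer and image-resizer with notification-fanout: the trade gains 47 net, giving 2372 at 25 GB.
Every other selection either busts 25 GB or exceeds an availability limit or fails to beat 2372.

2372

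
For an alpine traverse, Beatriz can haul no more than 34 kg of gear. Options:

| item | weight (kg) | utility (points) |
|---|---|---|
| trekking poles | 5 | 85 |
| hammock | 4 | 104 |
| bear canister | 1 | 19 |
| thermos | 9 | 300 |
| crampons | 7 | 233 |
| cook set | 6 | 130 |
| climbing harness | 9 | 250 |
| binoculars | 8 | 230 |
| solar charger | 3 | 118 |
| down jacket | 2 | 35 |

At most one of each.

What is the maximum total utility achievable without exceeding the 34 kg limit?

1040

A density-first pass picks hammock + bear canister + thermos + crampons + binoculars + solar charger + down jacket — 1039 at 34 kg.
Replace bear canister and binoculars with climbing harness: the trade gains 1 net, giving 1040 at 34 kg.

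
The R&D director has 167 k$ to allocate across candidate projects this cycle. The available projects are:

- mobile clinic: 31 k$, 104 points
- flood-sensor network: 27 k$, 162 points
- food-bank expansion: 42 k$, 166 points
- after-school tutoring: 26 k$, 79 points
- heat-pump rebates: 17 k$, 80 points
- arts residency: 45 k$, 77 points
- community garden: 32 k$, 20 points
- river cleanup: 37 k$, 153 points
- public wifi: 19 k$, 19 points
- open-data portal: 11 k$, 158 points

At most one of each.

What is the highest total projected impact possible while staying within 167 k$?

823

Density check — open-data portal 14.36, flood-sensor network 6.00, heat-pump rebates 4.71, river cleanup 4.14 are the best per k$.
Best packing: mobile clinic + flood-sensor network + food-bank expansion + heat-pump rebates + river cleanup + open-data portal — 165 k$, 823 total.
The closest alternative, flood-sensor network + food-bank expansion + after-school tutoring + heat-pump rebates + river cleanup + open-data portal, reaches only 798.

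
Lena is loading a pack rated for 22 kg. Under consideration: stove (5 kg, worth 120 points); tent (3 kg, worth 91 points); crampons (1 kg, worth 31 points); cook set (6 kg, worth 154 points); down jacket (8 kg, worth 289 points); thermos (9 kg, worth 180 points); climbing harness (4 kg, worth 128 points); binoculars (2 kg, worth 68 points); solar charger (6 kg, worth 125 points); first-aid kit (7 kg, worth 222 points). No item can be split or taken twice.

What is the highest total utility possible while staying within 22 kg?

738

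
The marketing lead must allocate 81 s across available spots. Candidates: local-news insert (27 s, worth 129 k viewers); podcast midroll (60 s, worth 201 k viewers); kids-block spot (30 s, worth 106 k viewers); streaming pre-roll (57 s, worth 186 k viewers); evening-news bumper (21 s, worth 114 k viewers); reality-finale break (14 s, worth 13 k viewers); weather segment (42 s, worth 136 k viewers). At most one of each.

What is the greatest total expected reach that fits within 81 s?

349

Local-news insert + kids-block spot + evening-news bumper uses 78 of the 81 s and totals 349.
Next best is podcast midroll + evening-news bumper at 315 (81 s) — short by 34.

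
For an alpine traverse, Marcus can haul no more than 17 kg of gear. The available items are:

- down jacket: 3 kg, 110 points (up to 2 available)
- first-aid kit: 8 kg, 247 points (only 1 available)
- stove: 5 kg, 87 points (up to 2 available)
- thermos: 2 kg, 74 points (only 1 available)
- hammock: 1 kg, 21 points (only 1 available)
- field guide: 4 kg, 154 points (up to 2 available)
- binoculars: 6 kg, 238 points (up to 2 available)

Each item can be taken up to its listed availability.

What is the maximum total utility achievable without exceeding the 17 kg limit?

660

Ranking by ratio (utility/kg): binoculars 39.67, field guide 38.50, thermos 37.00.
A density-first pass picks hammock + field guide + 2×binoculars — 651 at 17 kg.
Replace hammock and field guide with down jacket + thermos: the trade gains 9 net, giving 660 at 17 kg.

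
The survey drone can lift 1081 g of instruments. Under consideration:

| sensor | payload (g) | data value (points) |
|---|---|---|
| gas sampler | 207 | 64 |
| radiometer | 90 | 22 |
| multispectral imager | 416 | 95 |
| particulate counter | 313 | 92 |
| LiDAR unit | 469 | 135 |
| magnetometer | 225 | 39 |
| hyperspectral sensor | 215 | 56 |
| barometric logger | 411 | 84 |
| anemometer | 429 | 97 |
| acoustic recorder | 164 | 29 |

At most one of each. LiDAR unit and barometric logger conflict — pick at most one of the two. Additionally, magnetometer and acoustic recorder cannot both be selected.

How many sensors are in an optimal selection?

The maximum data value within 1081 g is 313.
gas sampler + radiometer + particulate counter + LiDAR unit hits 313 at 1079 g.
All optima have 4 sensors.

4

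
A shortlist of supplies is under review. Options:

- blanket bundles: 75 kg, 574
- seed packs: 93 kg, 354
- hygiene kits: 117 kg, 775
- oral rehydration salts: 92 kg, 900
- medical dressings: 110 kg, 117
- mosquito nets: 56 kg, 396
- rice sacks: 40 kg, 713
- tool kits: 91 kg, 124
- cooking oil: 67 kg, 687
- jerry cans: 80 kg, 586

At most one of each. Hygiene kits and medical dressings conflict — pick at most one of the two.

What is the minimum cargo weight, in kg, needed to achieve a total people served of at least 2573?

Minimise kg subject to total people served ≥ 2573.
oral rehydration salts + mosquito nets + rice sacks + cooking oil: 2696 people served at 255 kg.
Any bundle with less than 255 kg falls short of 2573.

255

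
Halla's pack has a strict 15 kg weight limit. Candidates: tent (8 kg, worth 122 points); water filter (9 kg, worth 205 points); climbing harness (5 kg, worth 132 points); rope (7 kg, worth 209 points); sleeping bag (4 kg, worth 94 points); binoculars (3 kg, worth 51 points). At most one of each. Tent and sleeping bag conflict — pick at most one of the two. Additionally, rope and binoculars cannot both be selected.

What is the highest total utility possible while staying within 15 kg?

341

Climbing harness + rope uses 12 of the 15 kg and totals 341.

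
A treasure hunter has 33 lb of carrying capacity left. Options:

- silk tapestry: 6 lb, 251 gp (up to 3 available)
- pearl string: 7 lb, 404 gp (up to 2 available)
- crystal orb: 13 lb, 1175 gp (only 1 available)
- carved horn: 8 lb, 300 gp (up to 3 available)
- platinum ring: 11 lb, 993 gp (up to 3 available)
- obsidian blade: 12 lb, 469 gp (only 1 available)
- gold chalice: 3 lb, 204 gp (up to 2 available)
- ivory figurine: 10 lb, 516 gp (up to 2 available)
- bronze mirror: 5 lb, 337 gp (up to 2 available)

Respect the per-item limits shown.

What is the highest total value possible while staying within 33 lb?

Filling by ratio: crystal orb + platinum ring + 2×gold chalice for 2576, with 3 lb left unused.
Replace crystal orb and 2×gold chalice with 2×platinum ring: the trade gains 403 net, giving 2979 at 33 lb.
Every other selection either busts 33 lb or exceeds an availability limit or fails to beat 2979.

2979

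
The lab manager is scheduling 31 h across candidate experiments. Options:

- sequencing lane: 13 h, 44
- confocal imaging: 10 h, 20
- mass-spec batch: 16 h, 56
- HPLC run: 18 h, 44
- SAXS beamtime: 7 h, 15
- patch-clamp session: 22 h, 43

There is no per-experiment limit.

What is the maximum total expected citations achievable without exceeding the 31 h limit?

100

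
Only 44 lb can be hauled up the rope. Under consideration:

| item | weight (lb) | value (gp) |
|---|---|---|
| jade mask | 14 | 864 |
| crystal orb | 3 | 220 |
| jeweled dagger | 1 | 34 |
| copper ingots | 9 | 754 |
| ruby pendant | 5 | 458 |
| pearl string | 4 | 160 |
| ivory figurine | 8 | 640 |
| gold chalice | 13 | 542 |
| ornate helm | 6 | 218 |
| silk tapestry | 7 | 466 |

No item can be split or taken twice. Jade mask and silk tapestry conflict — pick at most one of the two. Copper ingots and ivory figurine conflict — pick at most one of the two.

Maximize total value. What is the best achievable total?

2838

Best packing: jade mask + crystal orb + copper ingots + ruby pendant + gold chalice — 44 lb, 2838 total.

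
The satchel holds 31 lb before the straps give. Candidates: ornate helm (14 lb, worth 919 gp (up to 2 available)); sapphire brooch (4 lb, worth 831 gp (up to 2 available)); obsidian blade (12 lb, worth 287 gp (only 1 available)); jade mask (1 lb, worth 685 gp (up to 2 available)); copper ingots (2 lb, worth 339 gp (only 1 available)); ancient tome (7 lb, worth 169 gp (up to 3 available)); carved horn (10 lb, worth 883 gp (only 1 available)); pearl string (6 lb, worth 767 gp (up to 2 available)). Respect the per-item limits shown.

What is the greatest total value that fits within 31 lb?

5074

By value per lb: jade mask 685.00, sapphire brooch 207.75, copper ingots 169.50 lead.
The ratio ordering already packs tightly: 2×sapphire brooch + 2×jade mask + copper ingots + ancient tome + 2×pearl string, 31 lb, 5074.
No other feasible combination exceeds 5074.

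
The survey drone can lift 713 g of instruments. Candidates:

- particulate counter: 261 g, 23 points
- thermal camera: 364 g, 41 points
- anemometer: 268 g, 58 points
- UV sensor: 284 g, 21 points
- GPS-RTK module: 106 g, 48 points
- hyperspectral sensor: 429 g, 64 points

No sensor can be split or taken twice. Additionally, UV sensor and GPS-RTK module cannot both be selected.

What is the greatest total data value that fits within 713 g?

Ranking by ratio (data value/g): GPS-RTK module 0.45, anemometer 0.22, hyperspectral sensor 0.15, thermal camera 0.11.
Taking particulate counter + anemometer + GPS-RTK module: 635 g used, 129 in data value.

129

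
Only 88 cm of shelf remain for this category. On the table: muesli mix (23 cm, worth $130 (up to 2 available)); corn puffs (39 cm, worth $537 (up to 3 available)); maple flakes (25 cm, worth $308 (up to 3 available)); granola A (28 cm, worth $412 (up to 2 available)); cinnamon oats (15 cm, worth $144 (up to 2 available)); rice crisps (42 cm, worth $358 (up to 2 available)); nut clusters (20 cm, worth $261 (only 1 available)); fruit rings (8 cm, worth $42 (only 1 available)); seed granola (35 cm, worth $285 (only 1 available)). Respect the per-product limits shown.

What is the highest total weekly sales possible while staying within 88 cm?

1210

Taking the top-ratio products first gives 2×granola A + nut clusters + fruit rings for 1127 (84 cm).
The 36 cm tied up in granola A and fruit rings is better spent on corn puffs — total rises to 1210 (87 cm).
Nothing else within 88 cm beats 1210.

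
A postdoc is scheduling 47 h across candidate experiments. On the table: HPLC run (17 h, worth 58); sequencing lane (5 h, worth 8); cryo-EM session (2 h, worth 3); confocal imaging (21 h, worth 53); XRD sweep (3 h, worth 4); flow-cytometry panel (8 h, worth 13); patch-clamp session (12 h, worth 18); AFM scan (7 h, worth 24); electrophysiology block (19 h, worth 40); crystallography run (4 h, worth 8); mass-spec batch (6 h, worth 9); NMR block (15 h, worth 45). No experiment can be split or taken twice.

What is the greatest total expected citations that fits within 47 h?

Density check — AFM scan 3.43, HPLC run 3.41, NMR block 3.00 are the best per h.
The ratio heuristic lands on HPLC run + cryo-EM session + AFM scan + crystallography run + NMR block (138) but leaves 2 h idle.
Replace cryo-EM session and crystallography run with flow-cytometry panel: the trade gains 2 net, giving 140 at 47 h.
That's the maximum — no swap from here does better than 140.

140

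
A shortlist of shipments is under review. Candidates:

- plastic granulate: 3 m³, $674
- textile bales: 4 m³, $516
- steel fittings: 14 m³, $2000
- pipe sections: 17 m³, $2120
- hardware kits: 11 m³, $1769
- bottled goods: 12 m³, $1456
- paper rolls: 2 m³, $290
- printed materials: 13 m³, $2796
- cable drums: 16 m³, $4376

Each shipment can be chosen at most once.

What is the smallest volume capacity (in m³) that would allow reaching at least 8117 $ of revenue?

34

Need the lightest bundle worth ≥ 8117.
plastic granulate + paper rolls + printed materials + cable drums reaches 8136 using 34 m³.
Any bundle with less than 34 m³ falls short of 8117.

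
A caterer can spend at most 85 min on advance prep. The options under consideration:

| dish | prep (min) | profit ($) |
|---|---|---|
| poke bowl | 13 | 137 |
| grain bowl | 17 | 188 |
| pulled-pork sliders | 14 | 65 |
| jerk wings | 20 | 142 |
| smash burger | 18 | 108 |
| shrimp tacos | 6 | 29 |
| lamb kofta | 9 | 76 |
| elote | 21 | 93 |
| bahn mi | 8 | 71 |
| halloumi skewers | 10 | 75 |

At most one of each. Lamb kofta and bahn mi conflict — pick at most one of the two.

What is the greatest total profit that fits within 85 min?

Poke bowl + grain bowl + pulled-pork sliders + jerk wings + lamb kofta + halloumi skewers uses 83 of the 85 min and totals 683.

683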